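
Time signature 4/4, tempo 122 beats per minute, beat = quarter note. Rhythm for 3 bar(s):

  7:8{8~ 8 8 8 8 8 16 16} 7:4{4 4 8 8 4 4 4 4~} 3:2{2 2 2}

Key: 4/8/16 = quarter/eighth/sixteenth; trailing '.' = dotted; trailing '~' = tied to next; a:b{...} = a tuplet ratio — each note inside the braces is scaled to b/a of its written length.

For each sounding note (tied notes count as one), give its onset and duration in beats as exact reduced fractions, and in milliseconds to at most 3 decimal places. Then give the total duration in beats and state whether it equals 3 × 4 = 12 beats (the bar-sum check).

1) 0.0ms=0b +562.061ms=8/7b
2) 562.061ms=8/7b +281.03ms=4/7b
3) 843.091ms=12/7b +281.03ms=4/7b
4) 1124.122ms=16/7b +281.03ms=4/7b
5) 1405.152ms=20/7b +281.03ms=4/7b
6) 1686.183ms=24/7b +140.515ms=2/7b
7) 1826.698ms=26/7b +140.515ms=2/7b
8) 1967.213ms=4b +281.03ms=4/7b
9) 2248.244ms=32/7b +281.03ms=4/7b
10) 2529.274ms=36/7b +140.515ms=2/7b
11) 2669.789ms=38/7b +140.515ms=2/7b
12) 2810.304ms=40/7b +281.03ms=4/7b
13) 3091.335ms=44/7b +281.03ms=4/7b
14) 3372.365ms=48/7b +281.03ms=4/7b
15) 3653.396ms=52/7b +936.768ms=40/21b
16) 4590.164ms=28/3b +655.738ms=4/3b
17) 5245.902ms=32/3b +655.738ms=4/3b
Σ=12b of 12 (122bpm 4/4) — PASS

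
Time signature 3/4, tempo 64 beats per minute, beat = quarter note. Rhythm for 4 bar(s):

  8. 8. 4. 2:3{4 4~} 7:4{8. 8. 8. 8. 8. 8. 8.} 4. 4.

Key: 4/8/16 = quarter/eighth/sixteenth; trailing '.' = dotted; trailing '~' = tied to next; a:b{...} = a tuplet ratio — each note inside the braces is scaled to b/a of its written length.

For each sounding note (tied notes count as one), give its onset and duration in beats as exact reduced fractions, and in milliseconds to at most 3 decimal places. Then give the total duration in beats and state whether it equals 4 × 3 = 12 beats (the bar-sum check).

1) 0.0ms=0b +703.125ms=3/4b
2) 703.125ms=3/4b +703.125ms=3/4b
3) 1406.25ms=3/2b +1406.25ms=3/2b
4) 2812.5ms=3b +1406.25ms=3/2b
5) 4218.75ms=9/2b +1808.036ms=27/14b
6) 6026.786ms=45/7b +401.786ms=3/7b
7) 6428.571ms=48/7b +401.786ms=3/7b
8) 6830.357ms=51/7b +401.786ms=3/7b
9) 7232.143ms=54/7b +401.786ms=3/7b
10) 7633.929ms=57/7b +401.786ms=3/7b
11) 8035.714ms=60/7b +401.786ms=3/7b
12) 8437.5ms=9b +1406.25ms=3/2b
13) 9843.75ms=21/2b +1406.25ms=3/2b
Σ=12b of 12 (64bpm 3/4) — PASS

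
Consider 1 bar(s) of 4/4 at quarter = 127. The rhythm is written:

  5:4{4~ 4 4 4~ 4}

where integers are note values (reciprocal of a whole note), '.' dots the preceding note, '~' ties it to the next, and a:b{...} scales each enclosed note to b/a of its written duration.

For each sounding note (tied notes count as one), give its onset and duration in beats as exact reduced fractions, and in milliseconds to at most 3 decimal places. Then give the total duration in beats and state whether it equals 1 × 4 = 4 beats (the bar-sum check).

1) 0.0ms=0b +755.906ms=8/5b
2) 755.906ms=8/5b +377.953ms=4/5b
3) 1133.858ms=12/5b +755.906ms=8/5b
Σ=4b of 4 (127bpm 4/4) — PASS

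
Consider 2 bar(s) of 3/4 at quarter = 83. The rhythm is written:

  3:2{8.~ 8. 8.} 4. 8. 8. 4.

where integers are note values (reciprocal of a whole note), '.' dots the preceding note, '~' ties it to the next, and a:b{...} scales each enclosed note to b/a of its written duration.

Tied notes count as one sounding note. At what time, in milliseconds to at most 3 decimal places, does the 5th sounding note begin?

note 5 onset = 15/4b = 2710.843ms

1. 0.0ms @ 0 + 722.892ms (1)
2. 722.892ms @ 1 + 361.446ms (1/2)
3. 1084.337ms @ 3/2 + 1084.337ms (3/2)
4. 2168.675ms @ 3 + 542.169ms (3/4)
5. 2710.843ms @ 15/4 + 542.169ms (3/4)
6. 3253.012ms @ 9/2 + 1084.337ms (3/2)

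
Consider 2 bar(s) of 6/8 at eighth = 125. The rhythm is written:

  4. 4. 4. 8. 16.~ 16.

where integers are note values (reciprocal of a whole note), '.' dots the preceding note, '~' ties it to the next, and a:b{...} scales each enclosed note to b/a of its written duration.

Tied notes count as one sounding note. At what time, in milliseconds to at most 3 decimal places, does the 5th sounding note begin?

1. 0.0ms @ 0 + 1440.0ms (3)
2. 1440.0ms @ 3 + 1440.0ms (3)
3. 2880.0ms @ 6 + 1440.0ms (3)
4. 4320.0ms @ 9 + 720.0ms (3/2)
5. 5040.0ms @ 21/2 + 720.0ms (3/2)

note 5 onset = 21/2b = 5040.0ms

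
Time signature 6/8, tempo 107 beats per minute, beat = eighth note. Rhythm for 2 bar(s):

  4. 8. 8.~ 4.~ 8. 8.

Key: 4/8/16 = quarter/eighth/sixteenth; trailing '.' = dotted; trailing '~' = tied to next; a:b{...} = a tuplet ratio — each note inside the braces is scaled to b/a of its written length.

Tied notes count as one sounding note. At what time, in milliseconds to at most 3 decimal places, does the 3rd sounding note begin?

note 3 onset = 9/2b = 2523.364ms

1. 0.0ms @ 0 + 1682.243ms (3)
2. 1682.243ms @ 3 + 841.121ms (3/2)
3. 2523.364ms @ 9/2 + 3364.486ms (6)
4. 5887.85ms @ 21/2 + 841.121ms (3/2)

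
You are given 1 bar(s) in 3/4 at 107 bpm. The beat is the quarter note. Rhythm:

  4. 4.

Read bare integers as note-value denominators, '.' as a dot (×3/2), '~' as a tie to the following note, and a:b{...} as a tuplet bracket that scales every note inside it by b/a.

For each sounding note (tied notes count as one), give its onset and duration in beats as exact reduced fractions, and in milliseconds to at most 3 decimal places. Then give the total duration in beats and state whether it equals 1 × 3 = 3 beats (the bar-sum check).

1) 0.0ms=0b +841.121ms=3/2b
2) 841.121ms=3/2b +841.121ms=3/2b
Σ=3b of 3 (107bpm 3/4) — PASS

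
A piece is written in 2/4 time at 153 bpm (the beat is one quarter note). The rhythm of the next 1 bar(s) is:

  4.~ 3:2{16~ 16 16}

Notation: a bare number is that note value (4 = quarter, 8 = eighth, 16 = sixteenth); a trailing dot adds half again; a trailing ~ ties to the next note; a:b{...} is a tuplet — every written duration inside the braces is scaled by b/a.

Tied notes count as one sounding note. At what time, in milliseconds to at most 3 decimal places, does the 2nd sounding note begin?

note 2 onset = 11/6b = 718.954ms

1. 0.0ms @ 0 + 718.954ms (11/6)
2. 718.954ms @ 11/6 + 65.359ms (1/6)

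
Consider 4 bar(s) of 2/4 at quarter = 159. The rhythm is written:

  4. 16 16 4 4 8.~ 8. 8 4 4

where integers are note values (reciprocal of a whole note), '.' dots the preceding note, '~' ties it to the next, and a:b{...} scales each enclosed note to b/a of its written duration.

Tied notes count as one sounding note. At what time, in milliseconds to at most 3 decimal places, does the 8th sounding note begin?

1. 0.0ms @ 0 + 566.038ms (3/2)
2. 566.038ms @ 3/2 + 94.34ms (1/4)
3. 660.377ms @ 7/4 + 94.34ms (1/4)
4. 754.717ms @ 2 + 377.358ms (1)
5. 1132.075ms @ 3 + 377.358ms (1)
6. 1509.434ms @ 4 + 566.038ms (3/2)
7. 2075.472ms @ 11/2 + 188.679ms (1/2)
8. 2264.151ms @ 6 + 377.358ms (1)
9. 2641.509ms @ 7 + 377.358ms (1)

note 8 onset = 6b = 2264.151ms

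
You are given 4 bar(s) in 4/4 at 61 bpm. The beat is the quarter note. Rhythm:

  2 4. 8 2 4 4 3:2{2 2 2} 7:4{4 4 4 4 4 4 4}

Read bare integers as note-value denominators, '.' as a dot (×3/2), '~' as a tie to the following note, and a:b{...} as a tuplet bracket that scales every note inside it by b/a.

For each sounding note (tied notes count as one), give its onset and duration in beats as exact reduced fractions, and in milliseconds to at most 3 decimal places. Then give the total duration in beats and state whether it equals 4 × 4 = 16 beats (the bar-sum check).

1) 0.0ms=0b +1967.213ms=2b
2) 1967.213ms=2b +1475.41ms=3/2b
3) 3442.623ms=7/2b +491.803ms=1/2b
4) 3934.426ms=4b +1967.213ms=2b
5) 5901.639ms=6b +983.607ms=1b
6) 6885.246ms=7b +983.607ms=1b
7) 7868.852ms=8b +1311.475ms=4/3b
8) 9180.328ms=28/3b +1311.475ms=4/3b
9) 10491.803ms=32/3b +1311.475ms=4/3b
10) 11803.279ms=12b +562.061ms=4/7b
11) 12365.34ms=88/7b +562.061ms=4/7b
12) 12927.4ms=92/7b +562.061ms=4/7b
13) 13489.461ms=96/7b +562.061ms=4/7b
14) 14051.522ms=100/7b +562.061ms=4/7b
15) 14613.583ms=104/7b +562.061ms=4/7b
16) 15175.644ms=108/7b +562.061ms=4/7b
Σ=16b of 16 (61bpm 4/4) — PASS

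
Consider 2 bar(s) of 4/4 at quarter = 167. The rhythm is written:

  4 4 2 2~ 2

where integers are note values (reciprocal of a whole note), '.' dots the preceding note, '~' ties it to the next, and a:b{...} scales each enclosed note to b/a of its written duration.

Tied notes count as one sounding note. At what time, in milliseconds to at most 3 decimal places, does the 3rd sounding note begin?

note 3 onset = 2b = 718.563ms

1. 0.0ms @ 0 + 359.281ms (1)
2. 359.281ms @ 1 + 359.281ms (1)
3. 718.563ms @ 2 + 718.563ms (2)
4. 1437.126ms @ 4 + 1437.126ms (4)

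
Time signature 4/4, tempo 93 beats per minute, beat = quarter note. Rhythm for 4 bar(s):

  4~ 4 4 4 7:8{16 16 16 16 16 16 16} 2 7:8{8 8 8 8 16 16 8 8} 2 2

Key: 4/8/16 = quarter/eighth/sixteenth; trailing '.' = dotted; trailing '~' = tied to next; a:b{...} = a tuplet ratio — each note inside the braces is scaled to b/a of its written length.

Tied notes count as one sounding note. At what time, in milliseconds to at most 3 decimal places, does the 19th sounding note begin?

1. 0.0ms @ 0 + 1290.323ms (2)
2. 1290.323ms @ 2 + 645.161ms (1)
3. 1935.484ms @ 3 + 645.161ms (1)
4. 2580.645ms @ 4 + 184.332ms (2/7)
5. 2764.977ms @ 30/7 + 184.332ms (2/7)
6. 2949.309ms @ 32/7 + 184.332ms (2/7)
7. 3133.641ms @ 34/7 + 184.332ms (2/7)
8. 3317.972ms @ 36/7 + 184.332ms (2/7)
9. 3502.304ms @ 38/7 + 184.332ms (2/7)
10. 3686.636ms @ 40/7 + 184.332ms (2/7)
11. 3870.968ms @ 6 + 1290.323ms (2)
12. 5161.29ms @ 8 + 368.664ms (4/7)
13. 5529.954ms @ 60/7 + 368.664ms (4/7)
14. 5898.618ms @ 64/7 + 368.664ms (4/7)
15. 6267.281ms @ 68/7 + 368.664ms (4/7)
16. 6635.945ms @ 72/7 + 184.332ms (2/7)
17. 6820.276ms @ 74/7 + 184.332ms (2/7)
18. 7004.608ms @ 76/7 + 368.664ms (4/7)
19. 7373.272ms @ 80/7 + 368.664ms (4/7)
20. 7741.935ms @ 12 + 1290.323ms (2)
21. 9032.258ms @ 14 + 1290.323ms (2)

note 19 onset = 80/7b = 7373.272ms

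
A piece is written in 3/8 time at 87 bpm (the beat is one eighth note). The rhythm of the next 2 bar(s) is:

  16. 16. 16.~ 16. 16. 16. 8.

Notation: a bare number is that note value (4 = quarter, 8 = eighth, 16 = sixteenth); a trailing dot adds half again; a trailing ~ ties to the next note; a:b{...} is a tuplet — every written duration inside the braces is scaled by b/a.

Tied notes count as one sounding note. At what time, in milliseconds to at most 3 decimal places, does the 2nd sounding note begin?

note 2 onset = 3/4b = 517.241ms

1. 0.0ms @ 0 + 517.241ms (3/4)
2. 517.241ms @ 3/4 + 517.241ms (3/4)
3. 1034.483ms @ 3/2 + 1034.483ms (3/2)
4. 2068.966ms @ 3 + 517.241ms (3/4)
5. 2586.207ms @ 15/4 + 517.241ms (3/4)
6. 3103.448ms @ 9/2 + 1034.483ms (3/2)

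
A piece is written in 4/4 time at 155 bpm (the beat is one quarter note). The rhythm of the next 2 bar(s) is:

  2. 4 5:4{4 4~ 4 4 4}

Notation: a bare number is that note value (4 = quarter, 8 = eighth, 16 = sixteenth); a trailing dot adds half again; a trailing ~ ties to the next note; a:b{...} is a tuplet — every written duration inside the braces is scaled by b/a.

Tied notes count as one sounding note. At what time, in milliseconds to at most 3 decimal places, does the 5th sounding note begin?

1. 0.0ms @ 0 + 1161.29ms (3)
2. 1161.29ms @ 3 + 387.097ms (1)
3. 1548.387ms @ 4 + 309.677ms (4/5)
4. 1858.065ms @ 24/5 + 619.355ms (8/5)
5. 2477.419ms @ 32/5 + 309.677ms (4/5)
6. 2787.097ms @ 36/5 + 309.677ms (4/5)

note 5 onset = 32/5b = 2477.419ms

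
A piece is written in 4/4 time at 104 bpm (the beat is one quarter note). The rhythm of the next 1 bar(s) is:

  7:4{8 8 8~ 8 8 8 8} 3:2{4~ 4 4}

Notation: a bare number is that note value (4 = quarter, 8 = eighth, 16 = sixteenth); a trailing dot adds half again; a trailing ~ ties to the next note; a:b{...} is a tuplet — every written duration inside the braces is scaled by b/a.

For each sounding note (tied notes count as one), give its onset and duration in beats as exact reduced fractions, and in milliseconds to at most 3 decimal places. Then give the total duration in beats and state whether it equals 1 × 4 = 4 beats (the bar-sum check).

1) 0.0ms=0b +164.835ms=2/7b
2) 164.835ms=2/7b +164.835ms=2/7b
3) 329.67ms=4/7b +329.67ms=4/7b
4) 659.341ms=8/7b +164.835ms=2/7b
5) 824.176ms=10/7b +164.835ms=2/7b
6) 989.011ms=12/7b +164.835ms=2/7b
7) 1153.846ms=2b +769.231ms=4/3b
8) 1923.077ms=10/3b +384.615ms=2/3b
Σ=4b of 4 (104bpm 4/4) — PASS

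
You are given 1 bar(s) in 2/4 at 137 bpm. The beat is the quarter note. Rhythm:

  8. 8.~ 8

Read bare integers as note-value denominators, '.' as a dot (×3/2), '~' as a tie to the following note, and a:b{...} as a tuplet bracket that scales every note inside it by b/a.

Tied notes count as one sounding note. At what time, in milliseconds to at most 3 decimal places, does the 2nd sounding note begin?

note 2 onset = 3/4b = 328.467ms

1. 0.0ms @ 0 + 328.467ms (3/4)
2. 328.467ms @ 3/4 + 547.445ms (5/4)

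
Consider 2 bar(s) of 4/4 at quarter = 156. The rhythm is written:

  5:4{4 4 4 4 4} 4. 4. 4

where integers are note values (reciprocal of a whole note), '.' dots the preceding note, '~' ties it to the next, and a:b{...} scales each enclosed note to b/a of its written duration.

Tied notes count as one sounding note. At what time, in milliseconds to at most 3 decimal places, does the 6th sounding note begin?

note 6 onset = 4b = 1538.462ms

1. 0.0ms @ 0 + 307.692ms (4/5)
2. 307.692ms @ 4/5 + 307.692ms (4/5)
3. 615.385ms @ 8/5 + 307.692ms (4/5)
4. 923.077ms @ 12/5 + 307.692ms (4/5)
5. 1230.769ms @ 16/5 + 307.692ms (4/5)
6. 1538.462ms @ 4 + 576.923ms (3/2)
7. 2115.385ms @ 11/2 + 576.923ms (3/2)
8. 2692.308ms @ 7 + 384.615ms (1)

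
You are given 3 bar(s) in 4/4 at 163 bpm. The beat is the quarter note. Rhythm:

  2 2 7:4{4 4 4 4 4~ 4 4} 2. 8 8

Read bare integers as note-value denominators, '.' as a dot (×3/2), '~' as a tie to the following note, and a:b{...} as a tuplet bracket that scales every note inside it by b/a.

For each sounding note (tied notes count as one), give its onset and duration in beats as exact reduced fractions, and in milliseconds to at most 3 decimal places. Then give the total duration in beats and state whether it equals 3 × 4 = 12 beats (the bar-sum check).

1) 0.0ms=0b +736.196ms=2b
2) 736.196ms=2b +736.196ms=2b
3) 1472.393ms=4b +210.342ms=4/7b
4) 1682.734ms=32/7b +210.342ms=4/7b
5) 1893.076ms=36/7b +210.342ms=4/7b
6) 2103.418ms=40/7b +210.342ms=4/7b
7) 2313.76ms=44/7b +420.684ms=8/7b
8) 2734.443ms=52/7b +210.342ms=4/7b
9) 2944.785ms=8b +1104.294ms=3b
10) 4049.08ms=11b +184.049ms=1/2b
11) 4233.129ms=23/2b +184.049ms=1/2b
Σ=12b of 12 (163bpm 4/4) — PASS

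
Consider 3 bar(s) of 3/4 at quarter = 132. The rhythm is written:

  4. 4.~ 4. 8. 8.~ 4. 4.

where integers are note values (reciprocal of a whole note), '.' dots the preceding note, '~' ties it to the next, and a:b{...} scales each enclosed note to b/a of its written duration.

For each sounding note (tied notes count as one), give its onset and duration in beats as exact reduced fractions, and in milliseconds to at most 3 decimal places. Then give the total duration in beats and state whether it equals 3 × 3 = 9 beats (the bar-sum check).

1) 0.0ms=0b +681.818ms=3/2b
2) 681.818ms=3/2b +1363.636ms=3b
3) 2045.455ms=9/2b +340.909ms=3/4b
4) 2386.364ms=21/4b +1022.727ms=9/4b
5) 3409.091ms=15/2b +681.818ms=3/2b
Σ=9b of 9 (132bpm 3/4) — PASS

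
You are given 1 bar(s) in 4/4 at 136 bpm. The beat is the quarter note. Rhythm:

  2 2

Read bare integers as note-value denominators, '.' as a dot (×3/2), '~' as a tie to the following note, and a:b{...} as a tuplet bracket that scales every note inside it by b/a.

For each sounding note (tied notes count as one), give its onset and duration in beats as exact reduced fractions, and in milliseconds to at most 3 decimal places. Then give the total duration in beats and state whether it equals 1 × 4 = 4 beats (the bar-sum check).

1) 0.0ms=0b +882.353ms=2b
2) 882.353ms=2b +882.353ms=2b
Σ=4b of 4 (136bpm 4/4) — PASS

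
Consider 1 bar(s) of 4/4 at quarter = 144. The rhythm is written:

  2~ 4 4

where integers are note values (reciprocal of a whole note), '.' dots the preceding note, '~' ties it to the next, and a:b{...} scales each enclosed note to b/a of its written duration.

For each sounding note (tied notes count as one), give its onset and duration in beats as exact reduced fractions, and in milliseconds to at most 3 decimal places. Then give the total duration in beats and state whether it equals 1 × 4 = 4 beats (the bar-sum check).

1) 0.0ms=0b +1250.0ms=3b
2) 1250.0ms=3b +416.667ms=1b
Σ=4b of 4 (144bpm 4/4) — PASS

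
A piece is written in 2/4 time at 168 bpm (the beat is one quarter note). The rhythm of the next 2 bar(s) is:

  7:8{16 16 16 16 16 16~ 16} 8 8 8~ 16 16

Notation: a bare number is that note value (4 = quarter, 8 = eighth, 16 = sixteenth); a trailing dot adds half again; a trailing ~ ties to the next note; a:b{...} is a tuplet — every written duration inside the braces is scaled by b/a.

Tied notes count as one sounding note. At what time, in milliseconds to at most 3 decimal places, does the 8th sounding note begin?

1. 0.0ms @ 0 + 102.041ms (2/7)
2. 102.041ms @ 2/7 + 102.041ms (2/7)
3. 204.082ms @ 4/7 + 102.041ms (2/7)
4. 306.122ms @ 6/7 + 102.041ms (2/7)
5. 408.163ms @ 8/7 + 102.041ms (2/7)
6. 510.204ms @ 10/7 + 204.082ms (4/7)
7. 714.286ms @ 2 + 178.571ms (1/2)
8. 892.857ms @ 5/2 + 178.571ms (1/2)
9. 1071.429ms @ 3 + 267.857ms (3/4)
10. 1339.286ms @ 15/4 + 89.286ms (1/4)

note 8 onset = 5/2b = 892.857ms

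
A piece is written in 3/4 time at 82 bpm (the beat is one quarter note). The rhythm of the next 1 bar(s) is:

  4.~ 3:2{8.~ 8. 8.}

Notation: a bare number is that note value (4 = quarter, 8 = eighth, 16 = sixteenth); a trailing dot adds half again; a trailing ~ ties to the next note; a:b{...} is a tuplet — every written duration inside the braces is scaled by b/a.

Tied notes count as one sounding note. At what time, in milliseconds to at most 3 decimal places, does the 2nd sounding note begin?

note 2 onset = 5/2b = 1829.268ms

1. 0.0ms @ 0 + 1829.268ms (5/2)
2. 1829.268ms @ 5/2 + 365.854ms (1/2)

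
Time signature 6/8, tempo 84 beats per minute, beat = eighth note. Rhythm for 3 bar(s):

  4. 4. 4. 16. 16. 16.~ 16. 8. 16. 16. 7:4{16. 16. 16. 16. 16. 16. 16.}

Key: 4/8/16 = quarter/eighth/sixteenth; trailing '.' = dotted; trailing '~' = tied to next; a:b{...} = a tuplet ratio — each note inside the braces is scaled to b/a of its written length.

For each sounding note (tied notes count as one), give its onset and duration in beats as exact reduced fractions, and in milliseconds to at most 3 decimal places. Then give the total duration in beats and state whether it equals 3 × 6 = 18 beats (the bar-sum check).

1) 0.0ms=0b +2142.857ms=3b
2) 2142.857ms=3b +2142.857ms=3b
3) 4285.714ms=6b +2142.857ms=3b
4) 6428.571ms=9b +535.714ms=3/4b
5) 6964.286ms=39/4b +535.714ms=3/4b
6) 7500.0ms=21/2b +1071.429ms=3/2b
7) 8571.429ms=12b +1071.429ms=3/2b
8) 9642.857ms=27/2b +535.714ms=3/4b
9) 10178.571ms=57/4b +535.714ms=3/4b
10) 10714.286ms=15b +306.122ms=3/7b
11) 11020.408ms=108/7b +306.122ms=3/7b
12) 11326.531ms=111/7b +306.122ms=3/7b
13) 11632.653ms=114/7b +306.122ms=3/7b
14) 11938.776ms=117/7b +306.122ms=3/7b
15) 12244.898ms=120/7b +306.122ms=3/7b
16) 12551.02ms=123/7b +306.122ms=3/7b
Σ=18b of 18 (84bpm 6/8) — PASS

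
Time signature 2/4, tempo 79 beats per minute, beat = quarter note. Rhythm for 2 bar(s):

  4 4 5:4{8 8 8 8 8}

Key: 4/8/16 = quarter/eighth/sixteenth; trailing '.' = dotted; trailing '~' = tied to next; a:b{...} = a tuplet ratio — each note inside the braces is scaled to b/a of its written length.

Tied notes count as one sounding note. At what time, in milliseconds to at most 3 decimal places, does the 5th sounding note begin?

note 5 onset = 14/5b = 2126.582ms

1. 0.0ms @ 0 + 759.494ms (1)
2. 759.494ms @ 1 + 759.494ms (1)
3. 1518.987ms @ 2 + 303.797ms (2/5)
4. 1822.785ms @ 12/5 + 303.797ms (2/5)
5. 2126.582ms @ 14/5 + 303.797ms (2/5)
6. 2430.38ms @ 16/5 + 303.797ms (2/5)
7. 2734.177ms @ 18/5 + 303.797ms (2/5)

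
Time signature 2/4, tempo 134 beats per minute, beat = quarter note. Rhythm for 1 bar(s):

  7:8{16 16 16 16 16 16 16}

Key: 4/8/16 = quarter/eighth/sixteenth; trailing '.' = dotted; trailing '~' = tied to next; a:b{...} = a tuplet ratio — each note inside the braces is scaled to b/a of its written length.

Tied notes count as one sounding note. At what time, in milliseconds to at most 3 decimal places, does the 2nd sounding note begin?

note 2 onset = 2/7b = 127.932ms

1. 0.0ms @ 0 + 127.932ms (2/7)
2. 127.932ms @ 2/7 + 127.932ms (2/7)
3. 255.864ms @ 4/7 + 127.932ms (2/7)
4. 383.795ms @ 6/7 + 127.932ms (2/7)
5. 511.727ms @ 8/7 + 127.932ms (2/7)
6. 639.659ms @ 10/7 + 127.932ms (2/7)
7. 767.591ms @ 12/7 + 127.932ms (2/7)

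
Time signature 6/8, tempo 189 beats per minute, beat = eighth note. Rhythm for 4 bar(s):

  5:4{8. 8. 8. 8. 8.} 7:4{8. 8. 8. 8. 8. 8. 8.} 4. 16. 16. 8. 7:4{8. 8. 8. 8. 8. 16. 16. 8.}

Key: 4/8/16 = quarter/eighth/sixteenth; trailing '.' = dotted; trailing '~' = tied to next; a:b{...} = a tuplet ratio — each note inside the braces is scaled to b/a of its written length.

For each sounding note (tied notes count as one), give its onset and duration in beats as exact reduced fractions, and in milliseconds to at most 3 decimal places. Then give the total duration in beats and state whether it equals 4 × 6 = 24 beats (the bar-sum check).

1) 0.0ms=0b +380.952ms=6/5b
2) 380.952ms=6/5b +380.952ms=6/5b
3) 761.905ms=12/5b +380.952ms=6/5b
4) 1142.857ms=18/5b +380.952ms=6/5b
5) 1523.81ms=24/5b +380.952ms=6/5b
6) 1904.762ms=6b +272.109ms=6/7b
7) 2176.871ms=48/7b +272.109ms=6/7b
8) 2448.98ms=54/7b +272.109ms=6/7b
9) 2721.088ms=60/7b +272.109ms=6/7b
10) 2993.197ms=66/7b +272.109ms=6/7b
11) 3265.306ms=72/7b +272.109ms=6/7b
12) 3537.415ms=78/7b +272.109ms=6/7b
13) 3809.524ms=12b +952.381ms=3b
14) 4761.905ms=15b +238.095ms=3/4b
15) 5000.0ms=63/4b +238.095ms=3/4b
16) 5238.095ms=33/2b +476.19ms=3/2b
17) 5714.286ms=18b +272.109ms=6/7b
18) 5986.395ms=132/7b +272.109ms=6/7b
19) 6258.503ms=138/7b +272.109ms=6/7b
20) 6530.612ms=144/7b +272.109ms=6/7b
21) 6802.721ms=150/7b +272.109ms=6/7b
22) 7074.83ms=156/7b +136.054ms=3/7b
23) 7210.884ms=159/7b +136.054ms=3/7b
24) 7346.939ms=162/7b +272.109ms=6/7b
Σ=24b of 24 (189bpm 6/8) — PASS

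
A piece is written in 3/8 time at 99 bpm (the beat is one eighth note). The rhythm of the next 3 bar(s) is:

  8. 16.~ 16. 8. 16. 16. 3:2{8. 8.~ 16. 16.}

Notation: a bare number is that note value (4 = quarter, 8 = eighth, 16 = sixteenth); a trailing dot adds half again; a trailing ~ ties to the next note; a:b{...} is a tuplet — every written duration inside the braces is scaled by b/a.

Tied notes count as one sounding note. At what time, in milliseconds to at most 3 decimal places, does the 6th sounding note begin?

1. 0.0ms @ 0 + 909.091ms (3/2)
2. 909.091ms @ 3/2 + 909.091ms (3/2)
3. 1818.182ms @ 3 + 909.091ms (3/2)
4. 2727.273ms @ 9/2 + 454.545ms (3/4)
5. 3181.818ms @ 21/4 + 454.545ms (3/4)
6. 3636.364ms @ 6 + 606.061ms (1)
7. 4242.424ms @ 7 + 909.091ms (3/2)
8. 5151.515ms @ 17/2 + 303.03ms (1/2)

note 6 onset = 6b = 3636.364ms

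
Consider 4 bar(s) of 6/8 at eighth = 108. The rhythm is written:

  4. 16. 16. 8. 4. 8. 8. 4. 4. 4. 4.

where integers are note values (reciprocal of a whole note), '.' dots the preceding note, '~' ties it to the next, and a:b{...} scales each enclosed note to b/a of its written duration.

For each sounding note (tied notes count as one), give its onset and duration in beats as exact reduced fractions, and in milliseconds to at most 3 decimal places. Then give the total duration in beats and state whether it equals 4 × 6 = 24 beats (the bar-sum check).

1) 0.0ms=0b +1666.667ms=3b
2) 1666.667ms=3b +416.667ms=3/4b
3) 2083.333ms=15/4b +416.667ms=3/4b
4) 2500.0ms=9/2b +833.333ms=3/2b
5) 3333.333ms=6b +1666.667ms=3b
6) 5000.0ms=9b +833.333ms=3/2b
7) 5833.333ms=21/2b +833.333ms=3/2b
8) 6666.667ms=12b +1666.667ms=3b
9) 8333.333ms=15b +1666.667ms=3b
10) 10000.0ms=18b +1666.667ms=3b
11) 11666.667ms=21b +1666.667ms=3b
Σ=24b of 24 (108bpm 6/8) — PASS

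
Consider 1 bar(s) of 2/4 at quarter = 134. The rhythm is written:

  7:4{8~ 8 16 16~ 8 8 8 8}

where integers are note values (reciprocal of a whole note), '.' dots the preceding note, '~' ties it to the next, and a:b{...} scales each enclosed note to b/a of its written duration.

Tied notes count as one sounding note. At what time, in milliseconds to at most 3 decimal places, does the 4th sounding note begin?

1. 0.0ms @ 0 + 255.864ms (4/7)
2. 255.864ms @ 4/7 + 63.966ms (1/7)
3. 319.829ms @ 5/7 + 191.898ms (3/7)
4. 511.727ms @ 8/7 + 127.932ms (2/7)
5. 639.659ms @ 10/7 + 127.932ms (2/7)
6. 767.591ms @ 12/7 + 127.932ms (2/7)

note 4 onset = 8/7b = 511.727ms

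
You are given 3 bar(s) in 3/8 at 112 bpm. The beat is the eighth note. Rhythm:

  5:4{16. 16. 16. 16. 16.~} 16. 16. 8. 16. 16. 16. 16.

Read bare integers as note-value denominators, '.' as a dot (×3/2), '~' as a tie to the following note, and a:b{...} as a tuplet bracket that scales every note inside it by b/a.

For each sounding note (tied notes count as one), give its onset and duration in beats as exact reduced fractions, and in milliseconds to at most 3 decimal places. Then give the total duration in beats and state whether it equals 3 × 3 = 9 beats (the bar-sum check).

1) 0.0ms=0b +321.429ms=3/5b
2) 321.429ms=3/5b +321.429ms=3/5b
3) 642.857ms=6/5b +321.429ms=3/5b
4) 964.286ms=9/5b +321.429ms=3/5b
5) 1285.714ms=12/5b +723.214ms=27/20b
6) 2008.929ms=15/4b +401.786ms=3/4b
7) 2410.714ms=9/2b +803.571ms=3/2b
8) 3214.286ms=6b +401.786ms=3/4b
9) 3616.071ms=27/4b +401.786ms=3/4b
10) 4017.857ms=15/2b +401.786ms=3/4b
11) 4419.643ms=33/4b +401.786ms=3/4b
Σ=9b of 9 (112bpm 3/8) — PASS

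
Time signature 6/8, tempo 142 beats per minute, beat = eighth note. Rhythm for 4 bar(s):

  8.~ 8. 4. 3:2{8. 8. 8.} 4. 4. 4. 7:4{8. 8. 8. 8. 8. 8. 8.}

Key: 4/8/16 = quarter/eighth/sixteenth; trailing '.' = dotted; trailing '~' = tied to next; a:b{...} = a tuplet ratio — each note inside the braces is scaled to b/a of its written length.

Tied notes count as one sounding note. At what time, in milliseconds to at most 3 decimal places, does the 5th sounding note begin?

1. 0.0ms @ 0 + 1267.606ms (3)
2. 1267.606ms @ 3 + 1267.606ms (3)
3. 2535.211ms @ 6 + 422.535ms (1)
4. 2957.746ms @ 7 + 422.535ms (1)
5. 3380.282ms @ 8 + 422.535ms (1)
6. 3802.817ms @ 9 + 1267.606ms (3)
7. 5070.423ms @ 12 + 1267.606ms (3)
8. 6338.028ms @ 15 + 1267.606ms (3)
9. 7605.634ms @ 18 + 362.173ms (6/7)
10. 7967.807ms @ 132/7 + 362.173ms (6/7)
11. 8329.98ms @ 138/7 + 362.173ms (6/7)
12. 8692.153ms @ 144/7 + 362.173ms (6/7)
13. 9054.326ms @ 150/7 + 362.173ms (6/7)
14. 9416.499ms @ 156/7 + 362.173ms (6/7)
15. 9778.672ms @ 162/7 + 362.173ms (6/7)

note 5 onset = 8b = 3380.282ms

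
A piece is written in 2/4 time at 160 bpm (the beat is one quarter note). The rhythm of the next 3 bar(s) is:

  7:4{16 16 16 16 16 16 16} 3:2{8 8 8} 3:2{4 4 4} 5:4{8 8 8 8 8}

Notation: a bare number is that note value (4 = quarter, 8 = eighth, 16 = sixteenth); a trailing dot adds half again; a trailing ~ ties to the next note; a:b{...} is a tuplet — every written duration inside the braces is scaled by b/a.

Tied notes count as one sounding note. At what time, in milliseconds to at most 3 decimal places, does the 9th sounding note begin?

1. 0.0ms @ 0 + 53.571ms (1/7)
2. 53.571ms @ 1/7 + 53.571ms (1/7)
3. 107.143ms @ 2/7 + 53.571ms (1/7)
4. 160.714ms @ 3/7 + 53.571ms (1/7)
5. 214.286ms @ 4/7 + 53.571ms (1/7)
6. 267.857ms @ 5/7 + 53.571ms (1/7)
7. 321.429ms @ 6/7 + 53.571ms (1/7)
8. 375.0ms @ 1 + 125.0ms (1/3)
9. 500.0ms @ 4/3 + 125.0ms (1/3)
10. 625.0ms @ 5/3 + 125.0ms (1/3)
11. 750.0ms @ 2 + 250.0ms (2/3)
12. 1000.0ms @ 8/3 + 250.0ms (2/3)
13. 1250.0ms @ 10/3 + 250.0ms (2/3)
14. 1500.0ms @ 4 + 150.0ms (2/5)
15. 1650.0ms @ 22/5 + 150.0ms (2/5)
16. 1800.0ms @ 24/5 + 150.0ms (2/5)
17. 1950.0ms @ 26/5 + 150.0ms (2/5)
18. 2100.0ms @ 28/5 + 150.0ms (2/5)

note 9 onset = 4/3b = 500.0ms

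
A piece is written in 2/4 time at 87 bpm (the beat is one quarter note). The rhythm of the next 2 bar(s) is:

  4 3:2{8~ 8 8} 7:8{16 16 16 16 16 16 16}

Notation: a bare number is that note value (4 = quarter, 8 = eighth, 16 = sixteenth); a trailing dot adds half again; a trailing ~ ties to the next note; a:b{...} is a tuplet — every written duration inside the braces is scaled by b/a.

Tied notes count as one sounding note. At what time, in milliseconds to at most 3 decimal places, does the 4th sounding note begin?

note 4 onset = 2b = 1379.31ms

1. 0.0ms @ 0 + 689.655ms (1)
2. 689.655ms @ 1 + 459.77ms (2/3)
3. 1149.425ms @ 5/3 + 229.885ms (1/3)
4. 1379.31ms @ 2 + 197.044ms (2/7)
5. 1576.355ms @ 16/7 + 197.044ms (2/7)
6. 1773.399ms @ 18/7 + 197.044ms (2/7)
7. 1970.443ms @ 20/7 + 197.044ms (2/7)
8. 2167.488ms @ 22/7 + 197.044ms (2/7)
9. 2364.532ms @ 24/7 + 197.044ms (2/7)
10. 2561.576ms @ 26/7 + 197.044ms (2/7)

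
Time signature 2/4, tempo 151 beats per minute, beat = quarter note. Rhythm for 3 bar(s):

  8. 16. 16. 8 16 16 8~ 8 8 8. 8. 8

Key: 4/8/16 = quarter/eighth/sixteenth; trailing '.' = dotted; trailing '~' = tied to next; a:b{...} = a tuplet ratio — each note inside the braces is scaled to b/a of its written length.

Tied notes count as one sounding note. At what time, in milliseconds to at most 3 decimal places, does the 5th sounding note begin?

1. 0.0ms @ 0 + 298.013ms (3/4)
2. 298.013ms @ 3/4 + 149.007ms (3/8)
3. 447.02ms @ 9/8 + 149.007ms (3/8)
4. 596.026ms @ 3/2 + 198.675ms (1/2)
5. 794.702ms @ 2 + 99.338ms (1/4)
6. 894.04ms @ 9/4 + 99.338ms (1/4)
7. 993.377ms @ 5/2 + 397.351ms (1)
8. 1390.728ms @ 7/2 + 198.675ms (1/2)
9. 1589.404ms @ 4 + 298.013ms (3/4)
10. 1887.417ms @ 19/4 + 298.013ms (3/4)
11. 2185.43ms @ 11/2 + 198.675ms (1/2)

note 5 onset = 2b = 794.702ms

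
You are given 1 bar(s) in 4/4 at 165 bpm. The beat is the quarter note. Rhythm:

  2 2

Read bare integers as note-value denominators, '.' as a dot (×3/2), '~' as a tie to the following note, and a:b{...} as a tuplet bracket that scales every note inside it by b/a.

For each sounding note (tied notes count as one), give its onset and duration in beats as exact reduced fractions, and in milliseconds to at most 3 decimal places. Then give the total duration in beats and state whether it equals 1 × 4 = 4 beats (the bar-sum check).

1) 0.0ms=0b +727.273ms=2b
2) 727.273ms=2b +727.273ms=2b
Σ=4b of 4 (165bpm 4/4) — PASS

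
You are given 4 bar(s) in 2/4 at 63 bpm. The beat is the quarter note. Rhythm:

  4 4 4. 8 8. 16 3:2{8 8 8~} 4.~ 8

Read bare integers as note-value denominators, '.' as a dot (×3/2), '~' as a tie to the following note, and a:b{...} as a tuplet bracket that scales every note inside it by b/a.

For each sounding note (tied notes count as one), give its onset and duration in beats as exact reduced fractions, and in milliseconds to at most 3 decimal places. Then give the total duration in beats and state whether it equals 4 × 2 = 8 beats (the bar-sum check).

1) 0.0ms=0b +952.381ms=1b
2) 952.381ms=1b +952.381ms=1b
3) 1904.762ms=2b +1428.571ms=3/2b
4) 3333.333ms=7/2b +476.19ms=1/2b
5) 3809.524ms=4b +714.286ms=3/4b
6) 4523.81ms=19/4b +238.095ms=1/4b
7) 4761.905ms=5b +317.46ms=1/3b
8) 5079.365ms=16/3b +317.46ms=1/3b
9) 5396.825ms=17/3b +2222.222ms=7/3b
Σ=8b of 8 (63bpm 2/4) — PASS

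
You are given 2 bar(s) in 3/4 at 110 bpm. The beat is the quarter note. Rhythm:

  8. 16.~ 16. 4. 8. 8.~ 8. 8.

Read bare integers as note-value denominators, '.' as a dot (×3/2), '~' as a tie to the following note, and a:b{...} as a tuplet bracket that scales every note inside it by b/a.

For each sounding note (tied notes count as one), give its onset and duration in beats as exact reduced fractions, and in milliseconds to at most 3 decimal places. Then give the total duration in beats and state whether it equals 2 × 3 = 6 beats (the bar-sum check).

1) 0.0ms=0b +409.091ms=3/4b
2) 409.091ms=3/4b +409.091ms=3/4b
3) 818.182ms=3/2b +818.182ms=3/2b
4) 1636.364ms=3b +409.091ms=3/4b
5) 2045.455ms=15/4b +818.182ms=3/2b
6) 2863.636ms=21/4b +409.091ms=3/4b
Σ=6b of 6 (110bpm 3/4) — PASS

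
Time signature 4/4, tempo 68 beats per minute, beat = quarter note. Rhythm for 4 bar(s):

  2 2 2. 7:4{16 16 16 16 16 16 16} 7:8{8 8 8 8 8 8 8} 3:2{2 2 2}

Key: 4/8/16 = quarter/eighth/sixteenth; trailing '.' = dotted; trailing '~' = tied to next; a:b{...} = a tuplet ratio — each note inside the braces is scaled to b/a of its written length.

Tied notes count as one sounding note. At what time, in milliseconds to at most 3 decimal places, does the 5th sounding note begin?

note 5 onset = 50/7b = 6302.521ms

1. 0.0ms @ 0 + 1764.706ms (2)
2. 1764.706ms @ 2 + 1764.706ms (2)
3. 3529.412ms @ 4 + 2647.059ms (3)
4. 6176.471ms @ 7 + 126.05ms (1/7)
5. 6302.521ms @ 50/7 + 126.05ms (1/7)
6. 6428.571ms @ 51/7 + 126.05ms (1/7)
7. 6554.622ms @ 52/7 + 126.05ms (1/7)
8. 6680.672ms @ 53/7 + 126.05ms (1/7)
9. 6806.723ms @ 54/7 + 126.05ms (1/7)
10. 6932.773ms @ 55/7 + 126.05ms (1/7)
11. 7058.824ms @ 8 + 504.202ms (4/7)
12. 7563.025ms @ 60/7 + 504.202ms (4/7)
13. 8067.227ms @ 64/7 + 504.202ms (4/7)
14. 8571.429ms @ 68/7 + 504.202ms (4/7)
15. 9075.63ms @ 72/7 + 504.202ms (4/7)
16. 9579.832ms @ 76/7 + 504.202ms (4/7)
17. 10084.034ms @ 80/7 + 504.202ms (4/7)
18. 10588.235ms @ 12 + 1176.471ms (4/3)
19. 11764.706ms @ 40/3 + 1176.471ms (4/3)
20. 12941.176ms @ 44/3 + 1176.471ms (4/3)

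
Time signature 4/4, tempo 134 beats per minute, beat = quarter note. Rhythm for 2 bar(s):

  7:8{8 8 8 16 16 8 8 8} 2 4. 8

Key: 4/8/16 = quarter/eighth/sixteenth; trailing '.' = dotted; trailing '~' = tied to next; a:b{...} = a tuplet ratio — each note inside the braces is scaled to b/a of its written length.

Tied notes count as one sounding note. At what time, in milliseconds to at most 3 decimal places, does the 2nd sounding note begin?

note 2 onset = 4/7b = 255.864ms

1. 0.0ms @ 0 + 255.864ms (4/7)
2. 255.864ms @ 4/7 + 255.864ms (4/7)
3. 511.727ms @ 8/7 + 255.864ms (4/7)
4. 767.591ms @ 12/7 + 127.932ms (2/7)
5. 895.522ms @ 2 + 127.932ms (2/7)
6. 1023.454ms @ 16/7 + 255.864ms (4/7)
7. 1279.318ms @ 20/7 + 255.864ms (4/7)
8. 1535.181ms @ 24/7 + 255.864ms (4/7)
9. 1791.045ms @ 4 + 895.522ms (2)
10. 2686.567ms @ 6 + 671.642ms (3/2)
11. 3358.209ms @ 15/2 + 223.881ms (1/2)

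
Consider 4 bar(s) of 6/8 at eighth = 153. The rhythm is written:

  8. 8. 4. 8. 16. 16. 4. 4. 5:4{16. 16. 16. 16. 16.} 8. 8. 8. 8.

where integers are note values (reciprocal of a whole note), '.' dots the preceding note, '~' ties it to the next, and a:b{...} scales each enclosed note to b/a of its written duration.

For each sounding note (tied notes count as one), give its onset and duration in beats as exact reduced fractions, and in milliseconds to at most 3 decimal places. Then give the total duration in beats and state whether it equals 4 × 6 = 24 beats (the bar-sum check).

1) 0.0ms=0b +588.235ms=3/2b
2) 588.235ms=3/2b +588.235ms=3/2b
3) 1176.471ms=3b +1176.471ms=3b
4) 2352.941ms=6b +588.235ms=3/2b
5) 2941.176ms=15/2b +294.118ms=3/4b
6) 3235.294ms=33/4b +294.118ms=3/4b
7) 3529.412ms=9b +1176.471ms=3b
8) 4705.882ms=12b +1176.471ms=3b
9) 5882.353ms=15b +235.294ms=3/5b
10) 6117.647ms=78/5b +235.294ms=3/5b
11) 6352.941ms=81/5b +235.294ms=3/5b
12) 6588.235ms=84/5b +235.294ms=3/5b
13) 6823.529ms=87/5b +235.294ms=3/5b
14) 7058.824ms=18b +588.235ms=3/2b
15) 7647.059ms=39/2b +588.235ms=3/2b
16) 8235.294ms=21b +588.235ms=3/2b
17) 8823.529ms=45/2b +588.235ms=3/2b
Σ=24b of 24 (153bpm 6/8) — PASS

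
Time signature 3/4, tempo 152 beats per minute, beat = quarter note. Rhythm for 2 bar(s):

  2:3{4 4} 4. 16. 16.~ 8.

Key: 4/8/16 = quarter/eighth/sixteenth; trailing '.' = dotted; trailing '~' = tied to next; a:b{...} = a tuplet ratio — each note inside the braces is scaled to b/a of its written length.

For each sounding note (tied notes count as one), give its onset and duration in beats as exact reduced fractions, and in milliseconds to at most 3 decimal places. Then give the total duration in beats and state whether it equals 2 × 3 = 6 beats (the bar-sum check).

1) 0.0ms=0b +592.105ms=3/2b
2) 592.105ms=3/2b +592.105ms=3/2b
3) 1184.211ms=3b +592.105ms=3/2b
4) 1776.316ms=9/2b +148.026ms=3/8b
5) 1924.342ms=39/8b +444.079ms=9/8b
Σ=6b of 6 (152bpm 3/4) — PASS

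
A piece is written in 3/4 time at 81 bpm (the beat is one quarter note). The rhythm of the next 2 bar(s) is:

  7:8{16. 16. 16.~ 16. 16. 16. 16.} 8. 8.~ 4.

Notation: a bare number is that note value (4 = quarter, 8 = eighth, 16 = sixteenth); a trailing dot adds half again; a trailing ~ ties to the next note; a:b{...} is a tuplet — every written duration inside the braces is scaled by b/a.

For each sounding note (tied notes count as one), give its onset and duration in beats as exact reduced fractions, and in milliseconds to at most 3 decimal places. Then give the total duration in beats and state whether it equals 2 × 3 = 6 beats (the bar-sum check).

1) 0.0ms=0b +317.46ms=3/7b
2) 317.46ms=3/7b +317.46ms=3/7b
3) 634.921ms=6/7b +634.921ms=6/7b
4) 1269.841ms=12/7b +317.46ms=3/7b
5) 1587.302ms=15/7b +317.46ms=3/7b
6) 1904.762ms=18/7b +317.46ms=3/7b
7) 2222.222ms=3b +555.556ms=3/4b
8) 2777.778ms=15/4b +1666.667ms=9/4b
Σ=6b of 6 (81bpm 3/4) — PASS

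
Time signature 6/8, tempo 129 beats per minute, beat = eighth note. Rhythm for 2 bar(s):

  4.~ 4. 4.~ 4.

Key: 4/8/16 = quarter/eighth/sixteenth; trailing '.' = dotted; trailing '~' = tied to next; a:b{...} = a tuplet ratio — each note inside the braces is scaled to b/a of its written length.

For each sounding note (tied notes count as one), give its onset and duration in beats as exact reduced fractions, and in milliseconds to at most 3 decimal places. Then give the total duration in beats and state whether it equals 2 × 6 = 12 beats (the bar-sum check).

1) 0.0ms=0b +2790.698ms=6b
2) 2790.698ms=6b +2790.698ms=6b
Σ=12b of 12 (129bpm 6/8) — PASS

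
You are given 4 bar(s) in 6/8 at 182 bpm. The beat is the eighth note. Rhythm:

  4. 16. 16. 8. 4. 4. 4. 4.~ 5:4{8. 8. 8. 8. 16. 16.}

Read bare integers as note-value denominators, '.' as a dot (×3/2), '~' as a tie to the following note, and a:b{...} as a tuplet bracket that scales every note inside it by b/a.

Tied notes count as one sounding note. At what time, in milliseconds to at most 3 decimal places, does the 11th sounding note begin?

1. 0.0ms @ 0 + 989.011ms (3)
2. 989.011ms @ 3 + 247.253ms (3/4)
3. 1236.264ms @ 15/4 + 247.253ms (3/4)
4. 1483.516ms @ 9/2 + 494.505ms (3/2)
5. 1978.022ms @ 6 + 989.011ms (3)
6. 2967.033ms @ 9 + 989.011ms (3)
7. 3956.044ms @ 12 + 989.011ms (3)
8. 4945.055ms @ 15 + 1384.615ms (21/5)
9. 6329.67ms @ 96/5 + 395.604ms (6/5)
10. 6725.275ms @ 102/5 + 395.604ms (6/5)
11. 7120.879ms @ 108/5 + 395.604ms (6/5)
12. 7516.484ms @ 114/5 + 197.802ms (3/5)
13. 7714.286ms @ 117/5 + 197.802ms (3/5)

note 11 onset = 108/5b = 7120.879ms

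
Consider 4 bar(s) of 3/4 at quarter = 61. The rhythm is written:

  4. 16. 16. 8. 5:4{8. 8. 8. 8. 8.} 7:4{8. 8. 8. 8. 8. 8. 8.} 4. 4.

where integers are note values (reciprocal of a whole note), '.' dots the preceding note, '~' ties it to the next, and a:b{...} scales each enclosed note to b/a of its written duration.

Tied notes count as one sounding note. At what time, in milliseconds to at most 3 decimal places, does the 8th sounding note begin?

1. 0.0ms @ 0 + 1475.41ms (3/2)
2. 1475.41ms @ 3/2 + 368.852ms (3/8)
3. 1844.262ms @ 15/8 + 368.852ms (3/8)
4. 2213.115ms @ 9/4 + 737.705ms (3/4)
5. 2950.82ms @ 3 + 590.164ms (3/5)
6. 3540.984ms @ 18/5 + 590.164ms (3/5)
7. 4131.148ms @ 21/5 + 590.164ms (3/5)
8. 4721.311ms @ 24/5 + 590.164ms (3/5)
9. 5311.475ms @ 27/5 + 590.164ms (3/5)
10. 5901.639ms @ 6 + 421.546ms (3/7)
11. 6323.185ms @ 45/7 + 421.546ms (3/7)
12. 6744.731ms @ 48/7 + 421.546ms (3/7)
13. 7166.276ms @ 51/7 + 421.546ms (3/7)
14. 7587.822ms @ 54/7 + 421.546ms (3/7)
15. 8009.368ms @ 57/7 + 421.546ms (3/7)
16. 8430.913ms @ 60/7 + 421.546ms (3/7)
17. 8852.459ms @ 9 + 1475.41ms (3/2)
18. 10327.869ms @ 21/2 + 1475.41ms (3/2)

note 8 onset = 24/5b = 4721.311ms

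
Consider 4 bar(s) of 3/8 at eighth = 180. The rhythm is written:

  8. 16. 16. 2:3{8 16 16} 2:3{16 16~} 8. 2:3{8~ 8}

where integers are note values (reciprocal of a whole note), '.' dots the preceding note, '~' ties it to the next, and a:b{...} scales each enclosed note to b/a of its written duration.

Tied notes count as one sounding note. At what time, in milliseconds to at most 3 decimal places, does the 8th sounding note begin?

note 8 onset = 27/4b = 2250.0ms

1. 0.0ms @ 0 + 500.0ms (3/2)
2. 500.0ms @ 3/2 + 250.0ms (3/4)
3. 750.0ms @ 9/4 + 250.0ms (3/4)
4. 1000.0ms @ 3 + 500.0ms (3/2)
5. 1500.0ms @ 9/2 + 250.0ms (3/4)
6. 1750.0ms @ 21/4 + 250.0ms (3/4)
7. 2000.0ms @ 6 + 250.0ms (3/4)
8. 2250.0ms @ 27/4 + 750.0ms (9/4)
9. 3000.0ms @ 9 + 1000.0ms (3)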